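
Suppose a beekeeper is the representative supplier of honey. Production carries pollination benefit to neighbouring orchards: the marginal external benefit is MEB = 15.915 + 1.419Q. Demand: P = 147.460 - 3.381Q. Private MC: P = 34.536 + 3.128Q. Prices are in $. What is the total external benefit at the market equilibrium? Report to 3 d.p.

$489.656

Market equilibrium (private): 34.536 + 3.128Q = 147.460 - 3.381Q → Q_m = 17.3489.
Total external benefit = ∫₀^{Q_m} (15.915 + 1.419Q) dQ = 15.915×17.3489 + ½×1.419×17.3489² = 489.6561.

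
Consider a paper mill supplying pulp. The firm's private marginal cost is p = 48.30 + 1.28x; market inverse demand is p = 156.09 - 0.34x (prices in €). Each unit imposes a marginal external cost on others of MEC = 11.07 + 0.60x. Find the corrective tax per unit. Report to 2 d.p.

Social marginal cost = private MC + MEC = 59.37 + 1.88x.
Set SMC = demand: 59.37 + 1.88x = 156.09 - 0.34x → x* = 43.5676.
The Pigouvian tax equals MEC at x*: 11.07 + 0.60×43.5676 = 37.2106.

tax = €37.21 per unit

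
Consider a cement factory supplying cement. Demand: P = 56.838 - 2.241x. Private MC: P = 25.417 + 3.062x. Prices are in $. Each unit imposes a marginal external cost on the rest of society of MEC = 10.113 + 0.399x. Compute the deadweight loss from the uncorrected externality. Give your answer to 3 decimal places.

DWL = $13.651

Market equilibrium (private): 25.417 + 3.062x = 56.838 - 2.241x → x_m = 5.9251.
Social marginal cost = private MC + MEC = 35.530 + 3.461x.
Set SMC = demand: 35.530 + 3.461x = 56.838 - 2.241x → x* = 3.7369.
Height of the DWL triangle at x_m is SMC(x_m) − demand(x_m) = MEC(x_m) = 12.4771.
DWL = ½ × 2.1882 × 12.4771 = 13.6512.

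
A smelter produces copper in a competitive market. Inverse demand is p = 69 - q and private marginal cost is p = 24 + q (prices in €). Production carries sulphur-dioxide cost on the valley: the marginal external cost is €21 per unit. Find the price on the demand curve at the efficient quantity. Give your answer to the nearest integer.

Social marginal cost = private MC + MEC = 45 + q.
Set SMC = demand: 45 + q = 69 - q → q* = 12.0000.
Consumer price on the demand curve at q*: 69 − 1×12.0000 = 57.0000.

P = €57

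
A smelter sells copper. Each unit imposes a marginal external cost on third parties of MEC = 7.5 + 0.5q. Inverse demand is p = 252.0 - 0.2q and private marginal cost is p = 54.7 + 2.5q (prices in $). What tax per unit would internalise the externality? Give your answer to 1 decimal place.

tax = $37.2 per unit

Social marginal cost = private MC + MEC = 62.2 + 3.0q.
Set SMC = demand: 62.2 + 3.0q = 252.0 - 0.2q → q* = 59.3125.
The Pigouvian tax equals MEC at q*: 7.5 + 0.5×59.3125 = 37.1563.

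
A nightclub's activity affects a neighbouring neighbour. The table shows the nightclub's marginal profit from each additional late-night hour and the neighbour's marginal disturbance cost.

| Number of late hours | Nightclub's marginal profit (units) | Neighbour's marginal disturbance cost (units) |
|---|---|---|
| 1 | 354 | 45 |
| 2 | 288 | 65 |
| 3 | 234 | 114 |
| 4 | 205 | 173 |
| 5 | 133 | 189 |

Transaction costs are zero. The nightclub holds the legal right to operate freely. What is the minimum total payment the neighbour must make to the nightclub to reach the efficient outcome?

Left alone the nightclub would choose level 5 (marginal profit stays positive).
Efficient level: k* = 4 (marginal profit ≥ marginal disturbance cost through 4).
The neighbour must at least cover the nightclub's forgone profit from cutting 5→4: 133 = 133.

133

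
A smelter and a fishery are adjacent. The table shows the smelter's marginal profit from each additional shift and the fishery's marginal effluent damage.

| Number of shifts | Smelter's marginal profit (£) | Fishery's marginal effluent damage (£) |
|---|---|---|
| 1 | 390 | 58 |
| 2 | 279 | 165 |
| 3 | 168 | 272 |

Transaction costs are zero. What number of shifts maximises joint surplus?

2

Bargaining reaches the level where marginal profit last exceeds marginal effluent damage.
That holds through level 2 (279 ≥ 165) but not at 3 (168 < 272).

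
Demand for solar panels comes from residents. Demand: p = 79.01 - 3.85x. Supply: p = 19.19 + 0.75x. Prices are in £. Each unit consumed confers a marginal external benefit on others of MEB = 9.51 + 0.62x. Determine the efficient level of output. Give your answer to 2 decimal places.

x* = 17.42

Social marginal benefit = demand + MEB = 88.52 - 3.23x.
Set SMB = MC: 88.52 - 3.23x = 19.19 + 0.75x → x* = 17.4196.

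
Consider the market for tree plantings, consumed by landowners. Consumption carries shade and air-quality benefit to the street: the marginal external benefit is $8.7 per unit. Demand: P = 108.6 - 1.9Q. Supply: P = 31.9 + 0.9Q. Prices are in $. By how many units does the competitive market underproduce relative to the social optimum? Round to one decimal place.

Market equilibrium (private): 31.9 + 0.9Q = 108.6 - 1.9Q → Q_m = 27.3929.
Social marginal benefit = demand + MEB = 117.3 - 1.9Q.
Set SMB = MC: 117.3 - 1.9Q = 31.9 + 0.9Q → Q* = 30.5000.
Gap = |27.3929 − 30.5000| = 3.1071.

3.1 units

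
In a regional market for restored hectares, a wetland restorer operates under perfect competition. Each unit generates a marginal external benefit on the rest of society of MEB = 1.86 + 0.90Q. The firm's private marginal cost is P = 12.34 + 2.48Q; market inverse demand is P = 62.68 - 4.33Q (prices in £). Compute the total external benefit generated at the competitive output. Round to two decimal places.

Market equilibrium (private): 12.34 + 2.48Q = 62.68 - 4.33Q → Q_m = 7.3921.
Total external benefit = ∫₀^{Q_m} (1.86 + 0.90Q) dQ = 1.86×7.3921 + ½×0.90×7.3921² = 38.3387.

£38.34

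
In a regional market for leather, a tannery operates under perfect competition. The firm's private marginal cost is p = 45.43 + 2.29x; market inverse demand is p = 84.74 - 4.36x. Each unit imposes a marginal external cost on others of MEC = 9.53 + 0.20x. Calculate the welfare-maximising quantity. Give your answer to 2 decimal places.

Social marginal cost = private MC + MEC = 54.96 + 2.49x.
Set SMC = demand: 54.96 + 2.49x = 84.74 - 4.36x → x* = 4.3474.

x* = 4.35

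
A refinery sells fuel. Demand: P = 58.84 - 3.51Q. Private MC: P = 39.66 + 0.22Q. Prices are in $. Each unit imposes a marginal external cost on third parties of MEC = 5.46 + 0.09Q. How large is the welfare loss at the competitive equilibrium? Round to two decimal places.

DWL = $4.59

Market equilibrium (private): 39.66 + 0.22Q = 58.84 - 3.51Q → Q_m = 5.1421.
Social marginal cost = private MC + MEC = 45.12 + 0.31Q.
Set SMC = demand: 45.12 + 0.31Q = 58.84 - 3.51Q → Q* = 3.5916.
Between Q* and Q_m the wedge SMC − demand runs linearly from 0 to MEC(Q_m), so the loss is a triangle.
DWL = ½ × 1.5505 × 5.9228 = 4.5917.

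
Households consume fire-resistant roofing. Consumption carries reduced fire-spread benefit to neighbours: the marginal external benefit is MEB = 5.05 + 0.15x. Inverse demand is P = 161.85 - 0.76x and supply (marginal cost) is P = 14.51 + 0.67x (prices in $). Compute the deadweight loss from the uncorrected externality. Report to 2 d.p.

Market equilibrium (private): 14.51 + 0.67x = 161.85 - 0.76x → x_m = 103.0350.
Social marginal benefit = demand + MEB = 166.90 - 0.61x.
Set SMB = MC: 166.90 - 0.61x = 14.51 + 0.67x → x* = 119.0547.
The welfare-loss triangle has base |x_m − x*| and height MEB(x_m) (the vertical gap between SMB and MC is zero at x* and MEB at x_m).
DWL = ½ × 16.0197 × 20.5052 = 164.2436.

DWL = $164.24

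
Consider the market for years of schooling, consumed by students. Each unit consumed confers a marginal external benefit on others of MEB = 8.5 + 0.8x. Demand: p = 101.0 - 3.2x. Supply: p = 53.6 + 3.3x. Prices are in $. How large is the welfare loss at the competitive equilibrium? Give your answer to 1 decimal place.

Market equilibrium (private): 53.6 + 3.3x = 101.0 - 3.2x → x_m = 7.2923.
Social marginal benefit = demand + MEB = 109.5 - 2.4x.
Set SMB = MC: 109.5 - 2.4x = 53.6 + 3.3x → x* = 9.8070.
Height of the DWL triangle at x_m is SMB(x_m) − MC(x_m) = MEB(x_m) = 14.3338.
DWL = ½ × 2.5147 × 14.3338 = 18.0226.

DWL = $18.0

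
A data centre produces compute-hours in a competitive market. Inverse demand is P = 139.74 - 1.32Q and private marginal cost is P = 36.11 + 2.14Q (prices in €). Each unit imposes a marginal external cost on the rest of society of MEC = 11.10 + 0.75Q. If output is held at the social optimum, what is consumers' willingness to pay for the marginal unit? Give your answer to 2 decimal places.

P = €110.73

Social marginal cost = private MC + MEC = 47.21 + 2.89Q.
Set SMC = demand: 47.21 + 2.89Q = 139.74 - 1.32Q → Q* = 21.9786.
Consumer price on the demand curve at Q*: 139.74 − 1.32×21.9786 = 110.7282.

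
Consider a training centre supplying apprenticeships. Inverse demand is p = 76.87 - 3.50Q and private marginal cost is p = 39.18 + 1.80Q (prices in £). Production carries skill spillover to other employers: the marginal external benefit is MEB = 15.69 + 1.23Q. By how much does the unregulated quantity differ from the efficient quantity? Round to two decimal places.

6.00 units

Market equilibrium (private): 39.18 + 1.80Q = 76.87 - 3.50Q → Q_m = 7.1113.
Social marginal cost = private MC − MEB = 23.49 + 0.57Q.
Set SMC = demand: 23.49 + 0.57Q = 76.87 - 3.50Q → Q* = 13.1155.
Gap = |7.1113 − 13.1155| = 6.0042.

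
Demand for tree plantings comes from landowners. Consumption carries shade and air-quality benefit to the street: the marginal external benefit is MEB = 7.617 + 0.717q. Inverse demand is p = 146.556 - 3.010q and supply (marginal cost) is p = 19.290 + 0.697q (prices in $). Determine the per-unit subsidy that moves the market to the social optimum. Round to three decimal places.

subsidy = $39.962 per unit

Social marginal benefit = demand + MEB = 154.173 - 2.293q.
Set SMB = MC: 154.173 - 2.293q = 19.290 + 0.697q → q* = 45.1114.
The Pigouvian subsidy equals MEB at q*: 7.617 + 0.717×45.1114 = 39.9619.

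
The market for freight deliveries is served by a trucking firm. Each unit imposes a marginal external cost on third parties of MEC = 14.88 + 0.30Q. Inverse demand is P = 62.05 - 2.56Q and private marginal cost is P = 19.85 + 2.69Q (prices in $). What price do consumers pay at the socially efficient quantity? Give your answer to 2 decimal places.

Social marginal cost = private MC + MEC = 34.73 + 2.99Q.
Set SMC = demand: 34.73 + 2.99Q = 62.05 - 2.56Q → Q* = 4.9225.
Consumer price on the demand curve at Q*: 62.05 − 2.56×4.9225 = 49.4484.

P = $49.45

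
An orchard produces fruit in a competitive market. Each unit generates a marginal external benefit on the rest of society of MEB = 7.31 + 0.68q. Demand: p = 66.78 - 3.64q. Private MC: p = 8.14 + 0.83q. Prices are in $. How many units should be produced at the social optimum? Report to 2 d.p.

Social marginal cost = private MC − MEB = 0.83 + 0.15q.
Set SMC = demand: 0.83 + 0.15q = 66.78 - 3.64q → q* = 17.4011.

q* = 17.40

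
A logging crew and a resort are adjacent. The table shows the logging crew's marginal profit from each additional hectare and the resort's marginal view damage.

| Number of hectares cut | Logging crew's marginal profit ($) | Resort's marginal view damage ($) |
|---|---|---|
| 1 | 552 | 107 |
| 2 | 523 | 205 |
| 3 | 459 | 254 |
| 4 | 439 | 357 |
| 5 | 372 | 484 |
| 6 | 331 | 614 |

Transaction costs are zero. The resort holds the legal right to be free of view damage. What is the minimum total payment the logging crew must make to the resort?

Efficient level: marginal profit ≥ marginal view damage through level 4, so k* = 4.
With the resort holding the right, the logging crew must at least compensate total damage at k*: 107 + 205 + 254 + 357 = 923.

$923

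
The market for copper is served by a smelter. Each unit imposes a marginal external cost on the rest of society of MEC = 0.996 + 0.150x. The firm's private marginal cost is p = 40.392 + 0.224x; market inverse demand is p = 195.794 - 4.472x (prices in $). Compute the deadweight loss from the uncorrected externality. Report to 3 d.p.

DWL = $3.665

Market equilibrium (private): 40.392 + 0.224x = 195.794 - 4.472x → x_m = 33.0924.
Social marginal cost = private MC + MEC = 41.388 + 0.374x.
Set SMC = demand: 41.388 + 0.374x = 195.794 - 4.472x → x* = 31.8626.
The loss is the area between SMC and demand from x* to x_m; with linear curves that's a triangle of height MEC(x_m).
DWL = ½ × 1.2298 × 5.9599 = 3.6647.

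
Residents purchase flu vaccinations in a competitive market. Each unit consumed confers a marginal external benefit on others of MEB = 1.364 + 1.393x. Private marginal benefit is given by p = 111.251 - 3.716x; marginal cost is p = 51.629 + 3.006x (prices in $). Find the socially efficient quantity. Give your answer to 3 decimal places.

x* = 11.444

Social marginal benefit = demand + MEB = 112.615 - 2.323x.
Set SMB = MC: 112.615 - 2.323x = 51.629 + 3.006x → x* = 11.4442.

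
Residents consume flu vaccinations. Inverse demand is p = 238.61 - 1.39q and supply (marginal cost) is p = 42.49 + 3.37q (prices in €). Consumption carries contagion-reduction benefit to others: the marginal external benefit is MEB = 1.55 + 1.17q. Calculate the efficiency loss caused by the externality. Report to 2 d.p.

Market equilibrium (private): 42.49 + 3.37q = 238.61 - 1.39q → q_m = 41.2017.
Social marginal benefit = demand + MEB = 240.16 - 0.22q.
Set SMB = MC: 240.16 - 0.22q = 42.49 + 3.37q → q* = 55.0613.
The welfare-loss triangle has base |q_m − q*| and height MEB(q_m) (the vertical gap between SMB and MC is zero at q* and MEB at q_m).
DWL = ½ × 13.8596 × 49.7560 = 344.7991.

DWL = €344.80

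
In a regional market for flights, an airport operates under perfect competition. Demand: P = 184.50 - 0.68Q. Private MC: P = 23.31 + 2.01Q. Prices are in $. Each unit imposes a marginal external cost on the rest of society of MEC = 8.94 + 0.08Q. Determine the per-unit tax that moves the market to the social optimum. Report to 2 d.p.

tax = $13.34 per unit

Social marginal cost = private MC + MEC = 32.25 + 2.09Q.
Set SMC = demand: 32.25 + 2.09Q = 184.50 - 0.68Q → Q* = 54.9639.
The Pigouvian tax equals MEC at Q*: 8.94 + 0.08×54.9639 = 13.3371.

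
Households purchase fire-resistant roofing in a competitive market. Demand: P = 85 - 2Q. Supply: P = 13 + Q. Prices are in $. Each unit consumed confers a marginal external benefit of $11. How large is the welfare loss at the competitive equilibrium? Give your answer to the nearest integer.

Market equilibrium (private): 13 + Q = 85 - 2Q → Q_m = 24.0000.
Social marginal benefit = demand + MEB = 96 - 2Q.
Set SMB = MC: 96 - 2Q = 13 + Q → Q* = 27.6667.
Between Q* and Q_m the wedge SMB − MC runs linearly from 0 to MEB(Q_m), so the loss is a triangle.
DWL = ½ × 3.6667 × 11.0000 = 20.1669.

DWL = $20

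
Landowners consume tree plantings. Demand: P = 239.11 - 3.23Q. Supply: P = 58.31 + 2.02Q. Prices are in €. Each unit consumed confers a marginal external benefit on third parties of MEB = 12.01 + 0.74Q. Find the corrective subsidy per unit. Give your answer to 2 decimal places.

Social marginal benefit = demand + MEB = 251.12 - 2.49Q.
Set SMB = MC: 251.12 - 2.49Q = 58.31 + 2.02Q → Q* = 42.7517.
The Pigouvian subsidy equals MEB at Q*: 12.01 + 0.74×42.7517 = 43.6463.

subsidy = €43.65 per unit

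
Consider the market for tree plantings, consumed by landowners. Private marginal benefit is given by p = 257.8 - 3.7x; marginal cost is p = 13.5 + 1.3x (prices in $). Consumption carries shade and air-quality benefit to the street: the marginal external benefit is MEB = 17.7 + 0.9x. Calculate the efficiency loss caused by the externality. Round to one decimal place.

DWL = $463.9

Market equilibrium (private): 13.5 + 1.3x = 257.8 - 3.7x → x_m = 48.8600.
Social marginal benefit = demand + MEB = 275.5 - 2.8x.
Set SMB = MC: 275.5 - 2.8x = 13.5 + 1.3x → x* = 63.9024.
The welfare-loss triangle has base |x_m − x*| and height MEB(x_m) (the vertical gap between SMB and MC is zero at x* and MEB at x_m).
DWL = ½ × 15.0424 × 61.6740 = 463.8625.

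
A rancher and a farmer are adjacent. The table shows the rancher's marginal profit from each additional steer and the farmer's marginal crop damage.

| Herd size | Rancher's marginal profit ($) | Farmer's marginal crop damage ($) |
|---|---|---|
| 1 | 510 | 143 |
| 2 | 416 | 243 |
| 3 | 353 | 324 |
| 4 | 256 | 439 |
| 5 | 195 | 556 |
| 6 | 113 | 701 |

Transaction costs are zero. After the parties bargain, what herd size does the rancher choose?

3

Bargaining reaches the level where marginal profit last exceeds marginal crop damage.
That holds through level 3 (353 ≥ 324) but not at 4 (256 < 439).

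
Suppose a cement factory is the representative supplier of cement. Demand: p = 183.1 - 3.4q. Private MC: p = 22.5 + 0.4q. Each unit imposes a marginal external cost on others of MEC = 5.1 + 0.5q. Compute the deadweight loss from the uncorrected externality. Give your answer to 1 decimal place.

DWL = 80.0

Market equilibrium (private): 22.5 + 0.4q = 183.1 - 3.4q → q_m = 42.2632.
Social marginal cost = private MC + MEC = 27.6 + 0.9q.
Set SMC = demand: 27.6 + 0.9q = 183.1 - 3.4q → q* = 36.1628.
Between q* and q_m the wedge SMC − demand runs linearly from 0 to MEC(q_m), so the loss is a triangle.
DWL = ½ × 6.1004 × 26.2316 = 80.0116.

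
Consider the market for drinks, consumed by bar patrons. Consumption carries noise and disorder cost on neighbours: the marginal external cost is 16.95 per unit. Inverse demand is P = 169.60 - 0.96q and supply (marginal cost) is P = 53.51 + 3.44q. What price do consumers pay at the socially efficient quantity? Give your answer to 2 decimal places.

P = 147.97

Social marginal benefit = demand − MEC = 152.65 - 0.96q.
Set SMB = MC: 152.65 - 0.96q = 53.51 + 3.44q → q* = 22.5318.
Consumer price on the demand curve at q*: 169.60 − 0.96×22.5318 = 147.9695.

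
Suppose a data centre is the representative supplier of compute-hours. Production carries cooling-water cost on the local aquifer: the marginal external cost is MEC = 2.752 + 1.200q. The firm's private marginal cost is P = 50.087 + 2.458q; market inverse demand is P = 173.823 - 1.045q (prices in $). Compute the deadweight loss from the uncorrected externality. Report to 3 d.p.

Market equilibrium (private): 50.087 + 2.458q = 173.823 - 1.045q → q_m = 35.3229.
Social marginal cost = private MC + MEC = 52.839 + 3.658q.
Set SMC = demand: 52.839 + 3.658q = 173.823 - 1.045q → q* = 25.7249.
Height of the DWL triangle at q_m is SMC(q_m) − demand(q_m) = MEC(q_m) = 45.1394.
DWL = ½ × 9.5980 × 45.1394 = 216.6240.

DWL = $216.624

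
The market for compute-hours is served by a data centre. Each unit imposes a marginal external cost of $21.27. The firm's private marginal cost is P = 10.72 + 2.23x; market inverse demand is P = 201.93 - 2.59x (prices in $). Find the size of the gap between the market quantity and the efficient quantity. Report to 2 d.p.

Market equilibrium (private): 10.72 + 2.23x = 201.93 - 2.59x → x_m = 39.6701.
Social marginal cost = private MC + MEC = 31.99 + 2.23x.
Set SMC = demand: 31.99 + 2.23x = 201.93 - 2.59x → x* = 35.2573.
Gap = |39.6701 − 35.2573| = 4.4128.

4.41 units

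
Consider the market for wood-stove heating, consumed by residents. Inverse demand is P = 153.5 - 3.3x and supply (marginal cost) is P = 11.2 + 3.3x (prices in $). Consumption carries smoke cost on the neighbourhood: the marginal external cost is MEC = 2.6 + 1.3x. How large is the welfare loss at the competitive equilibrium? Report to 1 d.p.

Market equilibrium (private): 11.2 + 3.3x = 153.5 - 3.3x → x_m = 21.5606.
Social marginal benefit = demand − MEC = 150.9 - 4.6x.
Set SMB = MC: 150.9 - 4.6x = 11.2 + 3.3x → x* = 17.6835.
The welfare-loss triangle has base |x_m − x*| and height MEC(x_m) (the vertical gap between SMB and MC is zero at x* and MEC at x_m).
DWL = ½ × 3.8771 × 30.6288 = 59.3755.

DWL = $59.4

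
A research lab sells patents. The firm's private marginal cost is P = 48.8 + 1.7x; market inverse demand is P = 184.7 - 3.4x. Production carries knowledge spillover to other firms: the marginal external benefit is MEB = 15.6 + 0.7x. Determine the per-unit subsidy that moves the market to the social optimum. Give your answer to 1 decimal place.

subsidy = 39.7 per unit

Social marginal cost = private MC − MEB = 33.2 + x.
Set SMC = demand: 33.2 + x = 184.7 - 3.4x → x* = 34.4318.
The Pigouvian subsidy equals MEB at x*: 15.6 + 0.7×34.4318 = 39.7023.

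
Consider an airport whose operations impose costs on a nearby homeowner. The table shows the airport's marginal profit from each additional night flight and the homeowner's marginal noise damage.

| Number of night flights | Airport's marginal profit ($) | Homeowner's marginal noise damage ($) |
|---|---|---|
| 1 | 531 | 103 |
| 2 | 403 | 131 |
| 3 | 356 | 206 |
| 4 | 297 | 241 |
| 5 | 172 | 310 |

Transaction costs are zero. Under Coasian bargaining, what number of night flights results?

4

Bargaining reaches the level where marginal profit last exceeds marginal noise damage.
That holds through level 4 (297 ≥ 241) but not at 5 (172 < 310).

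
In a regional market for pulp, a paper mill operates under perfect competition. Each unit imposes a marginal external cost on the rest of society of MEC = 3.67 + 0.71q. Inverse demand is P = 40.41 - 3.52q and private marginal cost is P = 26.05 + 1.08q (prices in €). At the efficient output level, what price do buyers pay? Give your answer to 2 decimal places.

P = €33.32

Social marginal cost = private MC + MEC = 29.72 + 1.79q.
Set SMC = demand: 29.72 + 1.79q = 40.41 - 3.52q → q* = 2.0132.
Consumer price on the demand curve at q*: 40.41 − 3.52×2.0132 = 33.3235.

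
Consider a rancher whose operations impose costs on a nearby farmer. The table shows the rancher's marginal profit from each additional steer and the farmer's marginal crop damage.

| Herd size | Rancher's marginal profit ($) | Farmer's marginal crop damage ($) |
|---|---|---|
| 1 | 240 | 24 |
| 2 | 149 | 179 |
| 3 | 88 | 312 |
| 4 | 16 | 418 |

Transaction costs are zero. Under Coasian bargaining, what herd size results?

Bargaining reaches the level where marginal profit last exceeds marginal crop damage.
That holds through level 1 (240 ≥ 24) but not at 2 (149 < 179).

1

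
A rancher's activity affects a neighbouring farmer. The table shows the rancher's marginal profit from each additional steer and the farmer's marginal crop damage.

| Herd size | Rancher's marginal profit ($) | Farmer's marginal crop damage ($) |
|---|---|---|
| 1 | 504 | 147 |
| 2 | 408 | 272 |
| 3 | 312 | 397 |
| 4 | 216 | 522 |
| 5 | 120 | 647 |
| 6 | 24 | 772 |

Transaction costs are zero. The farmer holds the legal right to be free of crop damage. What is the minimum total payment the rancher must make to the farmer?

Efficient level: marginal profit ≥ marginal crop damage through level 2, so k* = 2.
With the farmer holding the right, the rancher must at least compensate total damage at k*: 147 + 272 = 419.

$419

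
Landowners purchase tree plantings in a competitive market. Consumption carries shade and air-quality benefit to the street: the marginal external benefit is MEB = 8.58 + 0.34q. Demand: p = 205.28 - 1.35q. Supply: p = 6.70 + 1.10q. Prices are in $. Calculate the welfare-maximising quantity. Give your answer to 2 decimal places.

q* = 98.18

Social marginal benefit = demand + MEB = 213.86 - 1.01q.
Set SMB = MC: 213.86 - 1.01q = 6.70 + 1.10q → q* = 98.1801.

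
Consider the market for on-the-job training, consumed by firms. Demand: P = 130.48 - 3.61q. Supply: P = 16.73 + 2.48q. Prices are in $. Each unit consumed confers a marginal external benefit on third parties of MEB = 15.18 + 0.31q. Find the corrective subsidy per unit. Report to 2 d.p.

Social marginal benefit = demand + MEB = 145.66 - 3.30q.
Set SMB = MC: 145.66 - 3.30q = 16.73 + 2.48q → q* = 22.3062.
The Pigouvian subsidy equals MEB at q*: 15.18 + 0.31×22.3062 = 22.0949.

subsidy = $22.09 per unit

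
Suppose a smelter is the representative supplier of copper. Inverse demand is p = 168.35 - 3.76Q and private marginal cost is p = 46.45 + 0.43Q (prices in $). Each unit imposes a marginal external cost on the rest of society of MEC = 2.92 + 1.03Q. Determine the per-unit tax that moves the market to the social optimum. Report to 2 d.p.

tax = $26.40 per unit

Social marginal cost = private MC + MEC = 49.37 + 1.46Q.
Set SMC = demand: 49.37 + 1.46Q = 168.35 - 3.76Q → Q* = 22.7931.
The Pigouvian tax equals MEC at Q*: 2.92 + 1.03×22.7931 = 26.3969.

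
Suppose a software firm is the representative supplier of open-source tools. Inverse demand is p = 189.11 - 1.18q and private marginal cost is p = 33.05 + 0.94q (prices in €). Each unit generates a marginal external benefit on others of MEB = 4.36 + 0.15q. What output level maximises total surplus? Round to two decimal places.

Social marginal cost = private MC − MEB = 28.69 + 0.79q.
Set SMC = demand: 28.69 + 0.79q = 189.11 - 1.18q → q* = 81.4315.

q* = 81.43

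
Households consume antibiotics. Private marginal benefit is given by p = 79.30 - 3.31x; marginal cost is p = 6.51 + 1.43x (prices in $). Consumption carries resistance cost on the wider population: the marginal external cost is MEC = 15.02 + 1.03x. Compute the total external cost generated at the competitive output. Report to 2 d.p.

$352.10

Market equilibrium (private): 6.51 + 1.43x = 79.30 - 3.31x → x_m = 15.3565.
Total external cost = ∫₀^{x_m} (15.02 + 1.03x) dx = 15.02×15.3565 + ½×1.03×15.3565² = 352.1030.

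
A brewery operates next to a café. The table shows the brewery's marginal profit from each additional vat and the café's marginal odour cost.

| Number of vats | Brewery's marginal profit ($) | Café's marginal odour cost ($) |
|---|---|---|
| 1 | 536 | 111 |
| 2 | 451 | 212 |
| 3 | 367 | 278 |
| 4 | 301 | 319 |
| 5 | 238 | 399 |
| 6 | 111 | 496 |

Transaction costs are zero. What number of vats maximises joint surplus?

3

Bargaining reaches the level where marginal profit last exceeds marginal odour cost.
That holds through level 3 (367 ≥ 278) but not at 4 (301 < 319).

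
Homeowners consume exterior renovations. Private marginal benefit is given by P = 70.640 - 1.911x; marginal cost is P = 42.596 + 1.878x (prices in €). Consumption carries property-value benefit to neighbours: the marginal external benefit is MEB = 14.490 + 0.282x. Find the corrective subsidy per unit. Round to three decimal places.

subsidy = €17.910 per unit

Social marginal benefit = demand + MEB = 85.130 - 1.629x.
Set SMB = MC: 85.130 - 1.629x = 42.596 + 1.878x → x* = 12.1283.
The Pigouvian subsidy equals MEB at x*: 14.490 + 0.282×12.1283 = 17.9102.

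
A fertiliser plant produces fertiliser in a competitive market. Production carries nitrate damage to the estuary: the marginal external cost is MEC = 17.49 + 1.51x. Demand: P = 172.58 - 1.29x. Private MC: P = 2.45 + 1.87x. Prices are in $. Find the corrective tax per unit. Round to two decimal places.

tax = $66.84 per unit

Social marginal cost = private MC + MEC = 19.94 + 3.38x.
Set SMC = demand: 19.94 + 3.38x = 172.58 - 1.29x → x* = 32.6852.
The Pigouvian tax equals MEC at x*: 17.49 + 1.51×32.6852 = 66.8447.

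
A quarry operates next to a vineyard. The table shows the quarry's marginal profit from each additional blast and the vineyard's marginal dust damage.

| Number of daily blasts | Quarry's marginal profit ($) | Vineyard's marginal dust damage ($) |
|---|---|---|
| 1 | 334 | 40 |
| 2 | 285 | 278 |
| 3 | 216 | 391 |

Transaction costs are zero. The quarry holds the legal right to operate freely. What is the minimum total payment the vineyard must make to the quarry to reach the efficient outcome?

Left alone the quarry would choose level 3 (marginal profit stays positive).
Efficient level: k* = 2 (marginal profit ≥ marginal dust damage through 2).
The vineyard must at least cover the quarry's forgone profit from cutting 3→2: 216 = 216.

$216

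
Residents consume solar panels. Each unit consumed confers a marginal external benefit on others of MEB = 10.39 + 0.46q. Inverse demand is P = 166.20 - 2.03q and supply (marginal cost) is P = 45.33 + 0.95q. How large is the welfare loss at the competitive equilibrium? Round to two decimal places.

Market equilibrium (private): 45.33 + 0.95q = 166.20 - 2.03q → q_m = 40.5604.
Social marginal benefit = demand + MEB = 176.59 - 1.57q.
Set SMB = MC: 176.59 - 1.57q = 45.33 + 0.95q → q* = 52.0873.
Height of the DWL triangle at q_m is SMB(q_m) − MC(q_m) = MEB(q_m) = 29.0478.
DWL = ½ × 11.5269 × 29.0478 = 167.4155.

DWL = 167.42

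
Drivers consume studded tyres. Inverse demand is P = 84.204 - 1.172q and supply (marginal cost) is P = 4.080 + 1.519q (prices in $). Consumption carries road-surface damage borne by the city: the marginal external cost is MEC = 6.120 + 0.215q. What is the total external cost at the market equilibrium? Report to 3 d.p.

Market equilibrium (private): 4.080 + 1.519q = 84.204 - 1.172q → q_m = 29.7748.
Total external cost = ∫₀^{q_m} (6.120 + 0.215q) dq = 6.120×29.7748 + ½×0.215×29.7748² = 277.5247.

$277.525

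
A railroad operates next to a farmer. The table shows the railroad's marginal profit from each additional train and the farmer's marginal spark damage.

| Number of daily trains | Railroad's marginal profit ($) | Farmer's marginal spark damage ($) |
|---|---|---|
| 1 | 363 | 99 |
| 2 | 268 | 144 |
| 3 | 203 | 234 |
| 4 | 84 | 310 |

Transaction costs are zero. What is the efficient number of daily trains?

Bargaining reaches the level where marginal profit last exceeds marginal spark damage.
That holds through level 2 (268 ≥ 144) but not at 3 (203 < 234).

2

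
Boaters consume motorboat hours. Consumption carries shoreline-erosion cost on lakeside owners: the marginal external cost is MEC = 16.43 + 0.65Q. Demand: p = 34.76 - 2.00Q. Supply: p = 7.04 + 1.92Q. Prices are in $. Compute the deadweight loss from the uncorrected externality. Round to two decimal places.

DWL = $48.37

Market equilibrium (private): 7.04 + 1.92Q = 34.76 - 2.00Q → Q_m = 7.0714.
Social marginal benefit = demand − MEC = 18.33 - 2.65Q.
Set SMB = MC: 18.33 - 2.65Q = 7.04 + 1.92Q → Q* = 2.4705.
Between Q* and Q_m the wedge MC − SMB runs linearly from 0 to MEC(Q_m), so the loss is a triangle.
DWL = ½ × 4.6009 × 21.0264 = 48.3702.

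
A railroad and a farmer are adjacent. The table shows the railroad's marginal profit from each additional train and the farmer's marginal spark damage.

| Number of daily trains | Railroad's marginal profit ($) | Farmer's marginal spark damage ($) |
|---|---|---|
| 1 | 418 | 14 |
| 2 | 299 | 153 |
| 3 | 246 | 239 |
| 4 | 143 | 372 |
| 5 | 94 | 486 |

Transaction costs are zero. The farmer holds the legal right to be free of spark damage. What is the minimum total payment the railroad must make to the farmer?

$406

Efficient level: marginal profit ≥ marginal spark damage through level 3, so k* = 3.
With the farmer holding the right, the railroad must at least compensate total damage at k*: 14 + 153 + 239 = 406.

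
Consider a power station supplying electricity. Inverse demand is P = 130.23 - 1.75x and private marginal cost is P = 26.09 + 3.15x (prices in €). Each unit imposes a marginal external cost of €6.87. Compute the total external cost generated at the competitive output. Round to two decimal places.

Market equilibrium (private): 26.09 + 3.15x = 130.23 - 1.75x → x_m = 21.2531.
Total external cost = MEC × x_m = 6.87 × 21.2531 = 146.0088.

€146.01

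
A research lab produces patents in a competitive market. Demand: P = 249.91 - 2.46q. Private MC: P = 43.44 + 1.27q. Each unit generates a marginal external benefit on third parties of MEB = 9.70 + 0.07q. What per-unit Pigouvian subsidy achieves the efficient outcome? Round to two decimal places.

Social marginal cost = private MC − MEB = 33.74 + 1.20q.
Set SMC = demand: 33.74 + 1.20q = 249.91 - 2.46q → q* = 59.0628.
The Pigouvian subsidy equals MEB at q*: 9.70 + 0.07×59.0628 = 13.8344.

subsidy = 13.83 per unit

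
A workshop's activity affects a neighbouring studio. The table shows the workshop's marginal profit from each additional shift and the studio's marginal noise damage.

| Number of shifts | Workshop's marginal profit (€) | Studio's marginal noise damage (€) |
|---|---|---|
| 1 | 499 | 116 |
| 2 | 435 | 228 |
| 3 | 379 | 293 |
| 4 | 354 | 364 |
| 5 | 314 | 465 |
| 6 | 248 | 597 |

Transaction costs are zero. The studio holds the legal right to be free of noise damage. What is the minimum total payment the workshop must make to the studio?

€637

Efficient level: marginal profit ≥ marginal noise damage through level 3, so k* = 3.
With the studio holding the right, the workshop must at least compensate total damage at k*: 116 + 228 + 293 = 637.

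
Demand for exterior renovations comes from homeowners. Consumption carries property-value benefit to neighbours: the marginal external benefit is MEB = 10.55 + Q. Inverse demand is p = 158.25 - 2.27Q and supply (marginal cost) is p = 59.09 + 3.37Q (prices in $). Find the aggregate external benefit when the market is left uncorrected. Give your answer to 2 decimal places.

$340.04

Market equilibrium (private): 59.09 + 3.37Q = 158.25 - 2.27Q → Q_m = 17.5816.
Total external benefit = ∫₀^{Q_m} (10.55 + 1.00Q) dQ = 10.55×17.5816 + ½×1.00×17.5816² = 340.0422.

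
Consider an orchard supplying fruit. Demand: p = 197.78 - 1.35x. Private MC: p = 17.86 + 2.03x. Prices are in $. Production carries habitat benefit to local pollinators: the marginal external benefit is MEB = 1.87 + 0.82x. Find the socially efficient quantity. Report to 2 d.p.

x* = 71.01

Social marginal cost = private MC − MEB = 15.99 + 1.21x.
Set SMC = demand: 15.99 + 1.21x = 197.78 - 1.35x → x* = 71.0117.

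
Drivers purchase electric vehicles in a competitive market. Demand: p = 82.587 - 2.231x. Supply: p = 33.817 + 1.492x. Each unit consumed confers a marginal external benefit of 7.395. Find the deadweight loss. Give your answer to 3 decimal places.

Market equilibrium (private): 33.817 + 1.492x = 82.587 - 2.231x → x_m = 13.0997.
Social marginal benefit = demand + MEB = 89.982 - 2.231x.
Set SMB = MC: 89.982 - 2.231x = 33.817 + 1.492x → x* = 15.0860.
Height of the DWL triangle at x_m is SMB(x_m) − MC(x_m) = MEB(x_m) = 7.3950.
DWL = ½ × 1.9863 × 7.3950 = 7.3443.

DWL = 7.344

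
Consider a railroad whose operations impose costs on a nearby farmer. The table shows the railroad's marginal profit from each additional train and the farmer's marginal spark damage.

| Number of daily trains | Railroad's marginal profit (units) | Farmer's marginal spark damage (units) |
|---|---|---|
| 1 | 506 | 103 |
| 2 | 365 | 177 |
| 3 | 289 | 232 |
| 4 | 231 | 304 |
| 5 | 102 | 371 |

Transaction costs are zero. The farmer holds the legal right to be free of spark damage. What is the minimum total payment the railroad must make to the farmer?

Efficient level: marginal profit ≥ marginal spark damage through level 3, so k* = 3.
With the farmer holding the right, the railroad must at least compensate total damage at k*: 103 + 177 + 232 = 512.

512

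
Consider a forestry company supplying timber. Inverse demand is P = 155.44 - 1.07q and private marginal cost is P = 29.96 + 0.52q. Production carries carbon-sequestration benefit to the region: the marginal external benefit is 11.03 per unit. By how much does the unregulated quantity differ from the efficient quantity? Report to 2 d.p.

6.94 units

Market equilibrium (private): 29.96 + 0.52q = 155.44 - 1.07q → q_m = 78.9182.
Social marginal cost = private MC − MEB = 18.93 + 0.52q.
Set SMC = demand: 18.93 + 0.52q = 155.44 - 1.07q → q* = 85.8553.
Gap = |78.9182 − 85.8553| = 6.9371.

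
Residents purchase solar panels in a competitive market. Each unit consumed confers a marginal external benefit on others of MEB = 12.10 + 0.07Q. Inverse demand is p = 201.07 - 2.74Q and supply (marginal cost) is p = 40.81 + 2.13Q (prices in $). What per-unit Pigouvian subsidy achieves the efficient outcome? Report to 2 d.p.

subsidy = $14.61 per unit

Social marginal benefit = demand + MEB = 213.17 - 2.67Q.
Set SMB = MC: 213.17 - 2.67Q = 40.81 + 2.13Q → Q* = 35.9083.
The Pigouvian subsidy equals MEB at Q*: 12.10 + 0.07×35.9083 = 14.6136.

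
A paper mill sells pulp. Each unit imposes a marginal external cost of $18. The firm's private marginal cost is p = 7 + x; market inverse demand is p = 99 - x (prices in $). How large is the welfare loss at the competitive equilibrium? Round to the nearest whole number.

DWL = $81

Market equilibrium (private): 7 + x = 99 - x → x_m = 46.0000.
Social marginal cost = private MC + MEC = 25 + x.
Set SMC = demand: 25 + x = 99 - x → x* = 37.0000.
The loss is the area between SMC and demand from x* to x_m; with linear curves that's a triangle of height MEC(x_m).
DWL = ½ × 9.0000 × 18.0000 = 81.0000.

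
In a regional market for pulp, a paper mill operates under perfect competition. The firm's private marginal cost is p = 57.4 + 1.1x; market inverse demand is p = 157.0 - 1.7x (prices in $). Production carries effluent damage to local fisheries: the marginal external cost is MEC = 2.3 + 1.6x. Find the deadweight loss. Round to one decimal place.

DWL = $398.4

Market equilibrium (private): 57.4 + 1.1x = 157.0 - 1.7x → x_m = 35.5714.
Social marginal cost = private MC + MEC = 59.7 + 2.7x.
Set SMC = demand: 59.7 + 2.7x = 157.0 - 1.7x → x* = 22.1136.
Between x* and x_m the wedge SMC − demand runs linearly from 0 to MEC(x_m), so the loss is a triangle.
DWL = ½ × 13.4578 × 59.2143 = 398.4471.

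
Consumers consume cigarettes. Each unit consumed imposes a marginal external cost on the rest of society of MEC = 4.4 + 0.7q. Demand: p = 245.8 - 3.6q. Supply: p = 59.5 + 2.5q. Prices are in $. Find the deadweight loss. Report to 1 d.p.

DWL = $48.9

Market equilibrium (private): 59.5 + 2.5q = 245.8 - 3.6q → q_m = 30.5410.
Social marginal benefit = demand − MEC = 241.4 - 4.3q.
Set SMB = MC: 241.4 - 4.3q = 59.5 + 2.5q → q* = 26.7500.
The loss is the area between SMB and MC from q* to q_m; with linear curves that's a triangle of height MEC(q_m).
DWL = ½ × 3.7910 × 25.7787 = 48.8635.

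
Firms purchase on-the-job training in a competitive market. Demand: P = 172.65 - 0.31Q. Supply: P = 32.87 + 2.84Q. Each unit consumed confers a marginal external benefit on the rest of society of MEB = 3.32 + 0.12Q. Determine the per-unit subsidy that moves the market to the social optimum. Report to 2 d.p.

subsidy = 8.99 per unit

Social marginal benefit = demand + MEB = 175.97 - 0.19Q.
Set SMB = MC: 175.97 - 0.19Q = 32.87 + 2.84Q → Q* = 47.2277.
The Pigouvian subsidy equals MEB at Q*: 3.32 + 0.12×47.2277 = 8.9873.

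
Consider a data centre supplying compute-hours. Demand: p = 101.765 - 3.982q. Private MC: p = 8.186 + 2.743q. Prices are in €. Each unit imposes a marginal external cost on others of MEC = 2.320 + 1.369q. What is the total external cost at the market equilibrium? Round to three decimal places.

€164.823

Market equilibrium (private): 8.186 + 2.743q = 101.765 - 3.982q → q_m = 13.9151.
Total external cost = ∫₀^{q_m} (2.320 + 1.369q) dq = 2.320×13.9151 + ½×1.369×13.9151² = 164.8228.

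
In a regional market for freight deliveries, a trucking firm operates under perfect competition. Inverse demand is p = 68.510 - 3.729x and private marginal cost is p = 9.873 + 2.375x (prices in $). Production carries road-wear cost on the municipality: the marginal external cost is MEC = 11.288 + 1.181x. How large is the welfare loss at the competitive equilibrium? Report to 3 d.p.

Market equilibrium (private): 9.873 + 2.375x = 68.510 - 3.729x → x_m = 9.6063.
Social marginal cost = private MC + MEC = 21.161 + 3.556x.
Set SMC = demand: 21.161 + 3.556x = 68.510 - 3.729x → x* = 6.4995.
The welfare-loss triangle has base |x_m − x*| and height MEC(x_m) (the vertical gap between SMC and demand is zero at x* and MEC at x_m).
DWL = ½ × 3.1068 × 22.6331 = 35.1583.

DWL = $35.158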